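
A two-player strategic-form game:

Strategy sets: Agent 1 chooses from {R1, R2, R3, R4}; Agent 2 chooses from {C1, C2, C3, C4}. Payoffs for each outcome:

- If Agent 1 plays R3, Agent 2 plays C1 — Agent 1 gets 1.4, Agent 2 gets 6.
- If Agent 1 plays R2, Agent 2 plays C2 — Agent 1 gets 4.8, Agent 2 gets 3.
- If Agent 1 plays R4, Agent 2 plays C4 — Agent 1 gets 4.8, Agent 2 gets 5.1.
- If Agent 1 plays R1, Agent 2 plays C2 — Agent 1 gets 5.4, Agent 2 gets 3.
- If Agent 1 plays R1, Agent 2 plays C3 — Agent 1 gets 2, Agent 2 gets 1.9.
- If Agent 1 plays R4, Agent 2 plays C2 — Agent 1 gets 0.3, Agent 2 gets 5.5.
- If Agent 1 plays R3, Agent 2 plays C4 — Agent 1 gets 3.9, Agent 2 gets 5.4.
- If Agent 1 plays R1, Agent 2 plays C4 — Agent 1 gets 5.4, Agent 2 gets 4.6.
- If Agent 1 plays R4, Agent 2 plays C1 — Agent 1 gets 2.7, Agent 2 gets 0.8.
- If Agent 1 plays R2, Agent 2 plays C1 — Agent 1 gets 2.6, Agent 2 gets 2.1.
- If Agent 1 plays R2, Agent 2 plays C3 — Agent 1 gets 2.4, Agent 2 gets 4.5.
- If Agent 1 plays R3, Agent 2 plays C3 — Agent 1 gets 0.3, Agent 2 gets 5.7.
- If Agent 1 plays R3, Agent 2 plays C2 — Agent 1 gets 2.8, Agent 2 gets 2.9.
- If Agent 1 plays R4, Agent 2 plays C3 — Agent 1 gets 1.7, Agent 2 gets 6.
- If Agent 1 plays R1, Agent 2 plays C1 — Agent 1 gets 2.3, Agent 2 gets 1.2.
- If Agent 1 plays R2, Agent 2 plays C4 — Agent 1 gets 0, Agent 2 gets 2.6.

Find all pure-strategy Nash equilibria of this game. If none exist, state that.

The pure Nash equilibria are (R1, C4) and (R2, C3).

Agent 1 against C1: payoffs 2.3, 2.6, 1.4, 2.7 → best response R4.
Agent 1 against C2: payoffs 5.4, 4.8, 2.8, 0.3 → best response R1.
Agent 1 against C3: payoffs 2, 2.4, 0.3, 1.7 → best response R2.
Agent 1 against C4: payoffs 5.4, 0, 3.9, 4.8 → best response R1.
Agent 2 against R1: payoffs 1.2, 3, 1.9, 4.6 → best response C4.
Agent 2 against R2: payoffs 2.1, 3, 4.5, 2.6 → best response C3.
Agent 2 against R3: payoffs 6, 2.9, 5.7, 5.4 → best response C1.
Agent 2 against R4: payoffs 0.8, 5.5, 6, 5.1 → best response C3.
Mutual best responses: (R1, C4); (R2, C3).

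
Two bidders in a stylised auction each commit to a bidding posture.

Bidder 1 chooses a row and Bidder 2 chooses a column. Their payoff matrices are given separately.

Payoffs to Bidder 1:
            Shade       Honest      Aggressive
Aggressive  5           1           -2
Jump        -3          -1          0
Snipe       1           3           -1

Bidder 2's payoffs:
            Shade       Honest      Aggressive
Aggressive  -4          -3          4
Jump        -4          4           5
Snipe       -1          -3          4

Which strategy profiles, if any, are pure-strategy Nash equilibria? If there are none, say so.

Bidder 1 against Shade: payoffs 5, -3, 1 → best response Aggressive.
Bidder 1 against Honest: payoffs 1, -1, 3 → best response Snipe.
Bidder 1 against Aggressive: payoffs -2, 0, -1 → best response Jump.
Bidder 2 against Aggressive: payoffs -4, -3, 4 → best response Aggressive.
Bidder 2 against Jump: payoffs -4, 4, 5 → best response Aggressive.
Bidder 2 against Snipe: payoffs -1, -3, 4 → best response Aggressive.
Mutual best responses: (Jump, Aggressive).

The unique pure-strategy Nash equilibrium is (Jump, Aggressive).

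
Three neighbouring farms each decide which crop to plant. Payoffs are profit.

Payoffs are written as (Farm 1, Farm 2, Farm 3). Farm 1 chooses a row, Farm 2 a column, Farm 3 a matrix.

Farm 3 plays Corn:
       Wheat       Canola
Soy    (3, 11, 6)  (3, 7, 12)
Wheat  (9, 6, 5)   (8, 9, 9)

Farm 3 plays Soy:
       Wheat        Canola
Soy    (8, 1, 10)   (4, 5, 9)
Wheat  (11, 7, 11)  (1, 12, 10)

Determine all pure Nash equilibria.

For each strategy profile, look for a profitable unilateral deviation.
(Soy, Wheat, Corn): Farm 1 can switch to Wheat (3 → 9). Not NE.
(Soy, Wheat, Soy): Farm 1 can switch to Wheat (8 → 11). Not NE.
(Soy, Canola, Corn): Farm 1 can switch to Wheat (3 → 8). Not NE.
(Soy, Canola, Soy): Farm 3 can switch to Corn (9 → 12). Not NE.
(Wheat, Wheat, Corn): Farm 2 can switch to Canola (6 → 9). Not NE.
(Wheat, Wheat, Soy): Farm 2 can switch to Canola (7 → 12). Not NE.
(Wheat, Canola, Corn): Farm 3 can switch to Soy (9 → 10). Not NE.
(Wheat, Canola, Soy): Farm 1 can switch to Soy (1 → 4). Not NE.

This game has no pure Nash equilibrium.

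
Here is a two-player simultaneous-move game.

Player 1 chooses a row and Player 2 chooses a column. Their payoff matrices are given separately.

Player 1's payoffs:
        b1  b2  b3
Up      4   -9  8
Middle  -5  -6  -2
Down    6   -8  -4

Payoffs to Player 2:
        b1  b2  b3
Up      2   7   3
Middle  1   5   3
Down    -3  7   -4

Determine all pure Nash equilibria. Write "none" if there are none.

The unique pure-strategy Nash equilibrium is (Middle, b2).

(Up, b1): Player 1 can switch to Down (4 → 6). Not NE.
(Up, b2): Player 1 can switch to Middle (-9 → -6). Not NE.
(Up, b3): Player 2 can switch to b2 (3 → 7). Not NE.
(Middle, b1): Player 1 can switch to Up (-5 → 4). Not NE.
(Middle, b2): Player 1 gets -6, best alternative -8; Player 2 gets 5, best alternative 3. No profitable deviation — NE.
(Middle, b3): Player 1 can switch to Up (-2 → 8). Not NE.
(Down, b1): Player 2 can switch to b2 (-3 → 7). Not NE.
(Down, b2): Player 1 can switch to Middle (-8 → -6). Not NE.
(Down, b3): Player 1 can switch to Up (-4 → 8). Not NE.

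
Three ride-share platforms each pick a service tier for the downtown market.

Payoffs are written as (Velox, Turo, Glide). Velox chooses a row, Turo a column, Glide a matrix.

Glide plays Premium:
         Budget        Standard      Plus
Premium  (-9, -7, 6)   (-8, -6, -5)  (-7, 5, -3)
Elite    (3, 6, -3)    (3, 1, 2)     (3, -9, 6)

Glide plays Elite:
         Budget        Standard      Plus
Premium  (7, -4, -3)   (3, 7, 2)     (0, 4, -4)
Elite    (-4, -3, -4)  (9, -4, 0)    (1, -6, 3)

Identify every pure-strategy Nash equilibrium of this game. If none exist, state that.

Pure NE: (Elite, Budget, Premium)

Velox against (Budget, Premium): payoffs -9, 3 → best response Elite.
Velox against (Budget, Elite): payoffs 7, -4 → best response Premium.
Velox against (Standard, Premium): payoffs -8, 3 → best response Elite.
Velox against (Standard, Elite): payoffs 3, 9 → best response Elite.
Velox against (Plus, Premium): payoffs -7, 3 → best response Elite.
Velox against (Plus, Elite): payoffs 0, 1 → best response Elite.
Turo against (Premium, Premium): payoffs -7, -6, 5 → best response Plus.
Turo against (Premium, Elite): payoffs -4, 7, 4 → best response Standard.
Turo against (Elite, Premium): payoffs 6, 1, -9 → best response Budget.
Turo against (Elite, Elite): payoffs -3, -4, -6 → best response Budget.
Glide against (Premium, Budget): payoffs 6, -3 → best response Premium.
Glide against (Premium, Standard): payoffs -5, 2 → best response Elite.
Glide against (Premium, Plus): payoffs -3, -4 → best response Premium.
Glide against (Elite, Budget): payoffs -3, -4 → best response Premium.
Glide against (Elite, Standard): payoffs 2, 0 → best response Premium.
Glide against (Elite, Plus): payoffs 6, 3 → best response Premium.
Mutual best responses: (Elite, Budget, Premium).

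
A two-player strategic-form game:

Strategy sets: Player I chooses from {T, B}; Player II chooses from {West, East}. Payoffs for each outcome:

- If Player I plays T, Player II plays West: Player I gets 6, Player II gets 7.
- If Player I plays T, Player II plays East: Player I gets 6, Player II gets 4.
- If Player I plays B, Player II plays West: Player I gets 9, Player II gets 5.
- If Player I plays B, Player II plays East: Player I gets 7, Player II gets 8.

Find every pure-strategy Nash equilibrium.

The unique pure-strategy Nash equilibrium is (B, East).

(T, West): Player I can switch to B (6 → 9). Not NE.
(T, East): Player I can switch to B (6 → 7). Not NE.
(B, West): Player II can switch to East (5 → 8). Not NE.
(B, East): Player I gets 7, best alternative 6; Player II gets 8, best alternative 5. No profitable deviation — NE.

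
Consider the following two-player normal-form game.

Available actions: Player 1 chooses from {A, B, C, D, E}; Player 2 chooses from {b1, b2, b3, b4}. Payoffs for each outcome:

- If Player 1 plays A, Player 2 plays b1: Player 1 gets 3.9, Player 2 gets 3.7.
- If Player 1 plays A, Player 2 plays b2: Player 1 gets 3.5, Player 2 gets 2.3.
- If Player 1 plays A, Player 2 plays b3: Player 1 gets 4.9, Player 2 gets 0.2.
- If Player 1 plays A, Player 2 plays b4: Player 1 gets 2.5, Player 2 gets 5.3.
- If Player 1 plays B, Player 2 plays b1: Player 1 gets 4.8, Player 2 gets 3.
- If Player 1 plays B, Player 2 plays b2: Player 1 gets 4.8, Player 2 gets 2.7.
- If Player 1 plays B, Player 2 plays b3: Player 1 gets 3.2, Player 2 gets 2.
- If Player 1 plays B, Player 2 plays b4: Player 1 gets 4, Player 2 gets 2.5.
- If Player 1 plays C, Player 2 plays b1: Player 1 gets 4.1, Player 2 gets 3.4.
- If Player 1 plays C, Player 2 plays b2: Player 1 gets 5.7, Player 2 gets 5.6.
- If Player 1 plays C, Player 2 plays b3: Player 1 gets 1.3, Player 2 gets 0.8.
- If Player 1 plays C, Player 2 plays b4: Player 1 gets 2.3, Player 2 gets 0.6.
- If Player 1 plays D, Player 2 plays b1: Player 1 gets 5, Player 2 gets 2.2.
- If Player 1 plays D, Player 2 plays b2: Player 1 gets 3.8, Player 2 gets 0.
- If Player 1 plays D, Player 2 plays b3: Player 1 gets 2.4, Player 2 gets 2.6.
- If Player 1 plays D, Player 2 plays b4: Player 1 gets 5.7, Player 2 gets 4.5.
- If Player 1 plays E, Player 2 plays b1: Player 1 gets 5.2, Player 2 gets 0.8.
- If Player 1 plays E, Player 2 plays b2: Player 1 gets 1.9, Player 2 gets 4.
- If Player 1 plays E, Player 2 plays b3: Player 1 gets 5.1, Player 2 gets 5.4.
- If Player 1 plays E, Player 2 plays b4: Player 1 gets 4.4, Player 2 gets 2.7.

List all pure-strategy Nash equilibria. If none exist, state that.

The pure Nash equilibria are (C, b2); (D, b4); (E, b3).

Check each profile: it is a Nash equilibrium iff no player can strictly gain by switching unilaterally.
(A, b1): Player 1 can switch to B (3.9 → 4.8). Not NE.
(A, b2): Player 1 can switch to B (3.5 → 4.8). Not NE.
(A, b3): Player 1 can switch to E (4.9 → 5.1). Not NE.
(A, b4): Player 1 can switch to B (2.5 → 4). Not NE.
(B, b1): Player 1 can switch to D (4.8 → 5). Not NE.
(B, b2): Player 1 can switch to C (4.8 → 5.7). Not NE.
(B, b3): Player 1 can switch to A (3.2 → 4.9). Not NE.
(B, b4): Player 1 can switch to D (4 → 5.7). Not NE.
(C, b2): Player 1 gets 5.7, best alternative 4.8; Player 2 gets 5.6, best alternative 3.4. No profitable deviation — NE.
(D, b4): Player 1 gets 5.7, best alternative 4.4; Player 2 gets 4.5, best alternative 2.6. No profitable deviation — NE.
(E, b3): Player 1 gets 5.1, best alternative 4.9; Player 2 gets 5.4, best alternative 4. No profitable deviation — NE.
(The remaining 9 profiles each have a profitable deviation by the same check.)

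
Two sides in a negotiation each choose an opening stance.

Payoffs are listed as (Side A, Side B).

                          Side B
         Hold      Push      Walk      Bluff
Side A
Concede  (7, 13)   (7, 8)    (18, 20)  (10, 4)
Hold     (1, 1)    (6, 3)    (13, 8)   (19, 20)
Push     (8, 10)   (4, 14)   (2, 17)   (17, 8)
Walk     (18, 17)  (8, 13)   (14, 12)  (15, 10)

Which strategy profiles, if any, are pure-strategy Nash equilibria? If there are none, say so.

The pure Nash equilibria are (Concede, Walk); (Hold, Bluff); (Walk, Hold).

For each strategy profile, look for a profitable unilateral deviation.
(Concede, Hold): Side A can switch to Push (7 → 8). Not NE.
(Concede, Push): Side A can switch to Walk (7 → 8). Not NE.
(Concede, Walk): Side A gets 18, best alternative 14; Side B gets 20, best alternative 13. No profitable deviation — NE.
(Concede, Bluff): Side A can switch to Hold (10 → 19). Not NE.
(Hold, Hold): Side A can switch to Concede (1 → 7). Not NE.
(Hold, Push): Side A can switch to Concede (6 → 7). Not NE.
(Hold, Walk): Side A can switch to Concede (13 → 18). Not NE.
(Hold, Bluff): Side A gets 19, best alternative 17; Side B gets 20, best alternative 8. No profitable deviation — NE.
(Push, Hold): Side A can switch to Walk (8 → 18). Not NE.
(Push, Push): Side A can switch to Concede (4 → 7). Not NE.
(Push, Walk): Side A can switch to Concede (2 → 18). Not NE.
(Push, Bluff): Side A can switch to Hold (17 → 19). Not NE.
(Walk, Hold): Side A gets 18, best alternative 8; Side B gets 17, best alternative 13. No profitable deviation — NE.
(Walk, Push): Side B can switch to Hold (13 → 17). Not NE.
(Walk, Walk): Side A can switch to Concede (14 → 18). Not NE.
(The remaining 1 profile has a profitable deviation by the same check.)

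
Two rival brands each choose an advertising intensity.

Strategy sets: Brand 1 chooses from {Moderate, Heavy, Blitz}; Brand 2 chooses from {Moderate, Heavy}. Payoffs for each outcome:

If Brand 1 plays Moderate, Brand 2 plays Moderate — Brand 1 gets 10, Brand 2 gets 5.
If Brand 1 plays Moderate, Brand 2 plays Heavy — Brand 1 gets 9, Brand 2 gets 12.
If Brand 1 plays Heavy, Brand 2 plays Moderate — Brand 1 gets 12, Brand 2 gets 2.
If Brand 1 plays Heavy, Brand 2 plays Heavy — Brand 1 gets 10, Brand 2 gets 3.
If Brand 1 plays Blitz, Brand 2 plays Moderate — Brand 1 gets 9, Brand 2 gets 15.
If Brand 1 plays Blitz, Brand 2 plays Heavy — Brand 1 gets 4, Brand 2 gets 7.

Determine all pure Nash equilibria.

Brand 1 against Moderate: payoffs 10, 12, 9 → best response Heavy.
Brand 1 against Heavy: payoffs 9, 10, 4 → best response Heavy.
Brand 2 against Moderate: payoffs 5, 12 → best response Heavy.
Brand 2 against Heavy: payoffs 2, 3 → best response Heavy.
Brand 2 against Blitz: payoffs 15, 7 → best response Moderate.
Mutual best responses: (Heavy, Heavy).

(Heavy, Heavy)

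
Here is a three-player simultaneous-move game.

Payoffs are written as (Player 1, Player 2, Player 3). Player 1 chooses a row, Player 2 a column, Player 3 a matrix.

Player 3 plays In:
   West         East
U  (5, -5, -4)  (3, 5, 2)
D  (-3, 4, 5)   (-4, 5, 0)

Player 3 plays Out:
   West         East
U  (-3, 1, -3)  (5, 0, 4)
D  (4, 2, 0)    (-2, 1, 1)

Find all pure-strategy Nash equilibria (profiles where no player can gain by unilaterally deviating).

No pure-strategy Nash equilibrium.

Player 1 against (West, In): payoffs 5, -3 → best response U.
Player 1 against (West, Out): payoffs -3, 4 → best response D.
Player 1 against (East, In): payoffs 3, -4 → best response U.
Player 1 against (East, Out): payoffs 5, -2 → best response U.
Player 2 against (U, In): payoffs -5, 5 → best response East.
Player 2 against (U, Out): payoffs 1, 0 → best response West.
Player 2 against (D, In): payoffs 4, 5 → best response East.
Player 2 against (D, Out): payoffs 2, 1 → best response West.
Player 3 against (U, West): payoffs -4, -3 → best response Out.
Player 3 against (U, East): payoffs 2, 4 → best response Out.
Player 3 against (D, West): payoffs 5, 0 → best response In.
Player 3 against (D, East): payoffs 0, 1 → best response Out.
No profile is a mutual best response for all players.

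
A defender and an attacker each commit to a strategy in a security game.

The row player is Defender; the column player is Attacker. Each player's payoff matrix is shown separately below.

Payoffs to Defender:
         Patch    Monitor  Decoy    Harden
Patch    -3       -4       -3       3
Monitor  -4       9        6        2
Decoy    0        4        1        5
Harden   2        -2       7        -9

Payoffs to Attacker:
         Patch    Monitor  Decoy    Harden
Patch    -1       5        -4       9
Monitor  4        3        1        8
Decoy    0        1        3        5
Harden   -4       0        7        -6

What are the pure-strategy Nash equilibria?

The pure Nash equilibria are (Decoy, Harden) and (Harden, Decoy).

Check each profile: it is a Nash equilibrium iff no player can strictly gain by switching unilaterally.
(Patch, Patch): Defender can switch to Decoy (-3 → 0). Not NE.
(Patch, Monitor): Defender can switch to Monitor (-4 → 9). Not NE.
(Patch, Decoy): Defender can switch to Monitor (-3 → 6). Not NE.
(Patch, Harden): Defender can switch to Decoy (3 → 5). Not NE.
(Monitor, Patch): Defender can switch to Patch (-4 → -3). Not NE.
(Monitor, Monitor): Attacker can switch to Patch (3 → 4). Not NE.
(Monitor, Decoy): Defender can switch to Harden (6 → 7). Not NE.
(Monitor, Harden): Defender can switch to Patch (2 → 3). Not NE.
(Decoy, Patch): Defender can switch to Harden (0 → 2). Not NE.
(Decoy, Monitor): Defender can switch to Monitor (4 → 9). Not NE.
(Decoy, Harden): Defender gets 5, best alternative 3; Attacker gets 5, best alternative 3. No profitable deviation — NE.
(Harden, Decoy): Defender gets 7, best alternative 6; Attacker gets 7, best alternative 0. No profitable deviation — NE.
(The remaining 4 profiles each have a profitable deviation by the same check.)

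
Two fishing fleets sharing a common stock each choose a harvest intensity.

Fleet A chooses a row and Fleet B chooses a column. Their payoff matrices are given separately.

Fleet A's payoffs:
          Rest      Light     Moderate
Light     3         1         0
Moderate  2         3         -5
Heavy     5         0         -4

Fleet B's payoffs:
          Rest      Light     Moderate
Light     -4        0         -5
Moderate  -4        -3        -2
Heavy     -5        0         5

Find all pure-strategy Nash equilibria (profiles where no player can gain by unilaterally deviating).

none

(Light, Rest): Fleet A can switch to Heavy (3 → 5). Not NE.
(Light, Light): Fleet A can switch to Moderate (1 → 3). Not NE.
(Light, Moderate): Fleet B can switch to Rest (-5 → -4). Not NE.
(Moderate, Rest): Fleet A can switch to Light (2 → 3). Not NE.
(Moderate, Light): Fleet B can switch to Moderate (-3 → -2). Not NE.
(Moderate, Moderate): Fleet A can switch to Light (-5 → 0). Not NE.
(Heavy, Rest): Fleet B can switch to Light (-5 → 0). Not NE.
(Heavy, Light): Fleet A can switch to Light (0 → 1). Not NE.
(Heavy, Moderate): Fleet A can switch to Light (-4 → 0). Not NE.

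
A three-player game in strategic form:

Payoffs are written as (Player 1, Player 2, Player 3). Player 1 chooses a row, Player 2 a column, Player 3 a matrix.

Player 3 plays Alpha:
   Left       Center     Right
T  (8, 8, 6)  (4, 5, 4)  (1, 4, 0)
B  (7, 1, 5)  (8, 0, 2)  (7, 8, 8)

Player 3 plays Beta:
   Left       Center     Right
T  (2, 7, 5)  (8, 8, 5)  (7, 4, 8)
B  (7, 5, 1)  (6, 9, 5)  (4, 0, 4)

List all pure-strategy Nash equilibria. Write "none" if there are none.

Pure-strategy Nash equilibria: (T, Left, Alpha), (T, Center, Beta), (B, Right, Alpha)

For each player, find the best response to each opponent profile; mutual best responses are the pure NE.
Player 1 against (Left, Alpha): payoffs 8, 7 → best response T.
Player 1 against (Left, Beta): payoffs 2, 7 → best response B.
Player 1 against (Center, Alpha): payoffs 4, 8 → best response B.
Player 1 against (Center, Beta): payoffs 8, 6 → best response T.
Player 1 against (Right, Alpha): payoffs 1, 7 → best response B.
Player 1 against (Right, Beta): payoffs 7, 4 → best response T.
Player 2 against (T, Alpha): payoffs 8, 5, 4 → best response Left.
Player 2 against (T, Beta): payoffs 7, 8, 4 → best response Center.
Player 2 against (B, Alpha): payoffs 1, 0, 8 → best response Right.
Player 2 against (B, Beta): payoffs 5, 9, 0 → best response Center.
Player 3 against (T, Left): payoffs 6, 5 → best response Alpha.
Player 3 against (T, Center): payoffs 4, 5 → best response Beta.
Player 3 against (T, Right): payoffs 0, 8 → best response Beta.
Player 3 against (B, Left): payoffs 5, 1 → best response Alpha.
Player 3 against (B, Center): payoffs 2, 5 → best response Beta.
Player 3 against (B, Right): payoffs 8, 4 → best response Alpha.
Mutual best responses: (T, Left, Alpha); (T, Center, Beta); (B, Right, Alpha).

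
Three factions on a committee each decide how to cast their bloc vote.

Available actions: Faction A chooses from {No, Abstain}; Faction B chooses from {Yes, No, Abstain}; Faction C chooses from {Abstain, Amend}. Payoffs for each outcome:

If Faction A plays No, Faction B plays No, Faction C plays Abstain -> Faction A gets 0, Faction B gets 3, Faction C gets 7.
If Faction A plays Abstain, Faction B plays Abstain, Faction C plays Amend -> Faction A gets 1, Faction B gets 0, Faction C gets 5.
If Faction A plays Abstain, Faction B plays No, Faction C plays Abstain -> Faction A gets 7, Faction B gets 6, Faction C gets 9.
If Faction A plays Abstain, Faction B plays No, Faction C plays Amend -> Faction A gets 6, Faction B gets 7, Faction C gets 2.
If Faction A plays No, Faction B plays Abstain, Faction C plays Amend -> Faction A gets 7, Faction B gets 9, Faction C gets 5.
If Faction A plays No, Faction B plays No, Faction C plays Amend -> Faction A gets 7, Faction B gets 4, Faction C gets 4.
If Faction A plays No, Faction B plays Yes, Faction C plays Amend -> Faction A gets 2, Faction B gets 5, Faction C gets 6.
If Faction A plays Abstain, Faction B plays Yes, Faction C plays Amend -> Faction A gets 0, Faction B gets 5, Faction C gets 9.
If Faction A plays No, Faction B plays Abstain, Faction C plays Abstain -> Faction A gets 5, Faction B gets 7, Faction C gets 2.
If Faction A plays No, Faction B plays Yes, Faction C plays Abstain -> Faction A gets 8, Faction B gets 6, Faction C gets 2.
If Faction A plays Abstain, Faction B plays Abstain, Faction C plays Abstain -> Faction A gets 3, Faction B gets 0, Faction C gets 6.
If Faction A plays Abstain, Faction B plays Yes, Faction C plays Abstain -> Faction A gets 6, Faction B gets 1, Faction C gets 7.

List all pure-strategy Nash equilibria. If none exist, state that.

The pure Nash equilibria are (No, Abstain, Amend) and (Abstain, No, Abstain).

Check each profile: it is a Nash equilibrium iff no player can strictly gain by switching unilaterally.
(No, Yes, Abstain): Faction B can switch to Abstain (6 → 7). Not NE.
(No, Yes, Amend): Faction B can switch to Abstain (5 → 9). Not NE.
(No, No, Abstain): Faction A can switch to Abstain (0 → 7). Not NE.
(No, No, Amend): Faction B can switch to Yes (4 → 5). Not NE.
(No, Abstain, Abstain): Faction C can switch to Amend (2 → 5). Not NE.
(No, Abstain, Amend): Faction A gets 7, best alternative 1; Faction B gets 9, best alternative 5; Faction C gets 5, best alternative 2. No profitable deviation — NE.
(Abstain, Yes, Abstain): Faction A can switch to No (6 → 8). Not NE.
(Abstain, Yes, Amend): Faction A can switch to No (0 → 2). Not NE.
(Abstain, No, Abstain): Faction A gets 7, best alternative 0; Faction B gets 6, best alternative 1; Faction C gets 9, best alternative 2. No profitable deviation — NE.
(Abstain, No, Amend): Faction A can switch to No (6 → 7). Not NE.
(The remaining 2 profiles each have a profitable deviation by the same check.)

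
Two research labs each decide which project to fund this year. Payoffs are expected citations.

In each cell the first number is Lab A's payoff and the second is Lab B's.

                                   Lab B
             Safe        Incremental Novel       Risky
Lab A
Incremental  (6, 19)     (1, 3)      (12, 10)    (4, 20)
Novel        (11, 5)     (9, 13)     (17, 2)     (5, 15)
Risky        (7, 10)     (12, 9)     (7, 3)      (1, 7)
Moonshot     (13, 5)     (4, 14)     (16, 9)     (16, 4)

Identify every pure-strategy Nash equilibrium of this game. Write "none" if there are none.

none

Lab A against Safe: payoffs 6, 11, 7, 13 → best response Moonshot.
Lab A against Incremental: payoffs 1, 9, 12, 4 → best response Risky.
Lab A against Novel: payoffs 12, 17, 7, 16 → best response Novel.
Lab A against Risky: payoffs 4, 5, 1, 16 → best response Moonshot.
Lab B against Incremental: payoffs 19, 3, 10, 20 → best response Risky.
Lab B against Novel: payoffs 5, 13, 2, 15 → best response Risky.
Lab B against Risky: payoffs 10, 9, 3, 7 → best response Safe.
Lab B against Moonshot: payoffs 5, 14, 9, 4 → best response Incremental.
No profile is a mutual best response for all players.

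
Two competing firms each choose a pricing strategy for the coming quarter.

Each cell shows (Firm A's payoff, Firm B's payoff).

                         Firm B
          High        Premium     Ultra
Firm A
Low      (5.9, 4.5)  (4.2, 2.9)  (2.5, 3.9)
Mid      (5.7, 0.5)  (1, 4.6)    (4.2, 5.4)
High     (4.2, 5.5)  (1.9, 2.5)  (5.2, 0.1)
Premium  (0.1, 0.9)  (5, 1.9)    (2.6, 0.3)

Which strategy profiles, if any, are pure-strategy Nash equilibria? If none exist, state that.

Firm A against High: payoffs 5.9, 5.7, 4.2, 0.1 → best response Low.
Firm A against Premium: payoffs 4.2, 1, 1.9, 5 → best response Premium.
Firm A against Ultra: payoffs 2.5, 4.2, 5.2, 2.6 → best response High.
Firm B against Low: payoffs 4.5, 2.9, 3.9 → best response High.
Firm B against Mid: payoffs 0.5, 4.6, 5.4 → best response Ultra.
Firm B against High: payoffs 5.5, 2.5, 0.1 → best response High.
Firm B against Premium: payoffs 0.9, 1.9, 0.3 → best response Premium.
Mutual best responses: (Low, High); (Premium, Premium).

(Low, High); (Premium, Premium)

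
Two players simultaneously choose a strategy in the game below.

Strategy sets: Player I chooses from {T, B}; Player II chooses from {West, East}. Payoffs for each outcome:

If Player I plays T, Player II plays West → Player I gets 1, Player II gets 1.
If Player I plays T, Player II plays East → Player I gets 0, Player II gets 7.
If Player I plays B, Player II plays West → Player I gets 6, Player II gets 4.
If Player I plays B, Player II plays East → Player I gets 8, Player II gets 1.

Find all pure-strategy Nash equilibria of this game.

Pure NE: (B, West)

Player I against West: payoffs 1, 6 → best response B.
Player I against East: payoffs 0, 8 → best response B.
Player II against T: payoffs 1, 7 → best response East.
Player II against B: payoffs 4, 1 → best response West.
Mutual best responses: (B, West).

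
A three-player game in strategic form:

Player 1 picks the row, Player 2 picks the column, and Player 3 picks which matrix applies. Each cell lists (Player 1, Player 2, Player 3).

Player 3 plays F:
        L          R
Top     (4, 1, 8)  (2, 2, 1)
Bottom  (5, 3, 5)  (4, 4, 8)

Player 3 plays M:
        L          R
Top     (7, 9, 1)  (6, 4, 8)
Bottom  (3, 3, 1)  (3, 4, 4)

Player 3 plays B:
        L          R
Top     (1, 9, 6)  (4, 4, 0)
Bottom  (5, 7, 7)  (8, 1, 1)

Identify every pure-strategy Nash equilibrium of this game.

Pure-strategy Nash equilibria: (Bottom, L, B), (Bottom, R, F)

For each strategy profile, look for a profitable unilateral deviation.
(Top, L, F): Player 1 can switch to Bottom (4 → 5). Not NE.
(Top, L, M): Player 3 can switch to F (1 → 8). Not NE.
(Top, L, B): Player 1 can switch to Bottom (1 → 5). Not NE.
(Top, R, F): Player 1 can switch to Bottom (2 → 4). Not NE.
(Top, R, M): Player 2 can switch to L (4 → 9). Not NE.
(Top, R, B): Player 1 can switch to Bottom (4 → 8). Not NE.
(Bottom, L, F): Player 2 can switch to R (3 → 4). Not NE.
(Bottom, L, M): Player 1 can switch to Top (3 → 7). Not NE.
(Bottom, L, B): Player 1 gets 5, best alternative 1; Player 2 gets 7, best alternative 1; Player 3 gets 7, best alternative 5. No profitable deviation — NE.
(Bottom, R, F): Player 1 gets 4, best alternative 2; Player 2 gets 4, best alternative 3; Player 3 gets 8, best alternative 4. No profitable deviation — NE.
(Bottom, R, M): Player 1 can switch to Top (3 → 6). Not NE.
(Bottom, R, B): Player 2 can switch to L (1 → 7). Not NE.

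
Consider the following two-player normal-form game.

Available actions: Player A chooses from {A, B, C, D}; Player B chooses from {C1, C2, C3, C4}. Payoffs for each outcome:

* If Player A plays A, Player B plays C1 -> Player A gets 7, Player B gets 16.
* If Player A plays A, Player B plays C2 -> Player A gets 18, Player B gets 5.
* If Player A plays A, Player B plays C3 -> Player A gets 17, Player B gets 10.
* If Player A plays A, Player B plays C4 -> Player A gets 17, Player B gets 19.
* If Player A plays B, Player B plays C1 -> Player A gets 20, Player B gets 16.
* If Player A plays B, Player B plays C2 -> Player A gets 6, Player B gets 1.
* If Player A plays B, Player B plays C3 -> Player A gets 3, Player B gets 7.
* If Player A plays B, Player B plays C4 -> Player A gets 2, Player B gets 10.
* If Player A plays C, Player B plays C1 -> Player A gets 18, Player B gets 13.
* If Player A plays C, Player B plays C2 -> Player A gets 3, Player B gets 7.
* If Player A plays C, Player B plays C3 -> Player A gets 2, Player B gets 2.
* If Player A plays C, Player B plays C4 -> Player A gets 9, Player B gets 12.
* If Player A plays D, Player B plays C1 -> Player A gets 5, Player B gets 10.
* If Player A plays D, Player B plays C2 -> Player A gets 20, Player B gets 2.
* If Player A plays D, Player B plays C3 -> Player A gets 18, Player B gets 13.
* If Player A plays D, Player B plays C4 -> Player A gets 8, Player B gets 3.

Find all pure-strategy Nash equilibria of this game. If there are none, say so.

(A, C1): Player A can switch to B (7 → 20). Not NE.
(A, C2): Player A can switch to D (18 → 20). Not NE.
(A, C3): Player A can switch to D (17 → 18). Not NE.
(A, C4): Player A gets 17, best alternative 9; Player B gets 19, best alternative 16. No profitable deviation — NE.
(B, C1): Player A gets 20, best alternative 18; Player B gets 16, best alternative 10. No profitable deviation — NE.
(B, C2): Player A can switch to A (6 → 18). Not NE.
(B, C3): Player A can switch to A (3 → 17). Not NE.
(B, C4): Player A can switch to A (2 → 17). Not NE.
(C, C1): Player A can switch to B (18 → 20). Not NE.
(C, C2): Player A can switch to A (3 → 18). Not NE.
(C, C3): Player A can switch to A (2 → 17). Not NE.
(C, C4): Player A can switch to A (9 → 17). Not NE.
(D, C1): Player A can switch to A (5 → 7). Not NE.
(D, C2): Player B can switch to C1 (2 → 10). Not NE.
(D, C3): Player A gets 18, best alternative 17; Player B gets 13, best alternative 10. No profitable deviation — NE.
(The remaining 1 profile has a profitable deviation by the same check.)

Pure-strategy Nash equilibria: (A, C4); (B, C1); (D, C3)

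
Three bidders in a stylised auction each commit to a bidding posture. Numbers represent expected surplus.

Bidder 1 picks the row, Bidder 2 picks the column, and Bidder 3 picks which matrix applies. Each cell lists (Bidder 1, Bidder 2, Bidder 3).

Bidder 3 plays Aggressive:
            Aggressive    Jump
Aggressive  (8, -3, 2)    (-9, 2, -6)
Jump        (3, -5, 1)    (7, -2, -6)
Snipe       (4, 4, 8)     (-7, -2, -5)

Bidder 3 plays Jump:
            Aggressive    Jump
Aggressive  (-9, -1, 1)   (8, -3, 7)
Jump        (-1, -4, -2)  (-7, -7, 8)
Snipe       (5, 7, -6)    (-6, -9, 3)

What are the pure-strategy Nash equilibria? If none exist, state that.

Bidder 1 against (Aggressive, Aggressive): payoffs 8, 3, 4 → best response Aggressive.
Bidder 1 against (Aggressive, Jump): payoffs -9, -1, 5 → best response Snipe.
Bidder 1 against (Jump, Aggressive): payoffs -9, 7, -7 → best response Jump.
Bidder 1 against (Jump, Jump): payoffs 8, -7, -6 → best response Aggressive.
Bidder 2 against (Aggressive, Aggressive): payoffs -3, 2 → best response Jump.
Bidder 2 against (Aggressive, Jump): payoffs -1, -3 → best response Aggressive.
Bidder 2 against (Jump, Aggressive): payoffs -5, -2 → best response Jump.
Bidder 2 against (Jump, Jump): payoffs -4, -7 → best response Aggressive.
Bidder 2 against (Snipe, Aggressive): payoffs 4, -2 → best response Aggressive.
Bidder 2 against (Snipe, Jump): payoffs 7, -9 → best response Aggressive.
Bidder 3 against (Aggressive, Aggressive): payoffs 2, 1 → best response Aggressive.
Bidder 3 against (Aggressive, Jump): payoffs -6, 7 → best response Jump.
Bidder 3 against (Jump, Aggressive): payoffs 1, -2 → best response Aggressive.
Bidder 3 against (Jump, Jump): payoffs -6, 8 → best response Jump.
Bidder 3 against (Snipe, Aggressive): payoffs 8, -6 → best response Aggressive.
Bidder 3 against (Snipe, Jump): payoffs -5, 3 → best response Jump.
No profile is a mutual best response for all players.

There is no pure-strategy Nash equilibrium.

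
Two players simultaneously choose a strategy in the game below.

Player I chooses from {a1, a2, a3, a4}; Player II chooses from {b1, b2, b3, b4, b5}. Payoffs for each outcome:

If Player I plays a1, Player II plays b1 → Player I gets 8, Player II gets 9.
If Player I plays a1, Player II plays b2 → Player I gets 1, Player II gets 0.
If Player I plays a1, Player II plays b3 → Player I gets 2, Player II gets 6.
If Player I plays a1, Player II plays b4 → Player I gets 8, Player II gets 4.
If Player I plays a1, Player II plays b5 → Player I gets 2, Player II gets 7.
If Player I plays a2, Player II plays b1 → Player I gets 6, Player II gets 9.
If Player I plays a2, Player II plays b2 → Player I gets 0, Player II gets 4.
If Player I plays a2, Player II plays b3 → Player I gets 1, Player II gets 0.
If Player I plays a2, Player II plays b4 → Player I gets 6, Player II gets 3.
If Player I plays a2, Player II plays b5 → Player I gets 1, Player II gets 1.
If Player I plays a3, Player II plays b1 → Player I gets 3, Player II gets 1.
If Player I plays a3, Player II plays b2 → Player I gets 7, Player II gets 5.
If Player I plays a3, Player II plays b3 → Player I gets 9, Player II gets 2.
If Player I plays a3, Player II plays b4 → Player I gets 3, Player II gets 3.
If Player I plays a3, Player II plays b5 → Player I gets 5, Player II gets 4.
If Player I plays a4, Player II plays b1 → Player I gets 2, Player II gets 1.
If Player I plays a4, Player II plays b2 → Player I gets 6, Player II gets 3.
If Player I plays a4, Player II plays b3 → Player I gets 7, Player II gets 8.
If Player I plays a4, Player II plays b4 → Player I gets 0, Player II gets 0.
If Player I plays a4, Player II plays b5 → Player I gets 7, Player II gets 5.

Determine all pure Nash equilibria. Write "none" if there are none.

(a1, b1); (a3, b2)

Player I against b1: payoffs 8, 6, 3, 2 → best response a1.
Player I against b2: payoffs 1, 0, 7, 6 → best response a3.
Player I against b3: payoffs 2, 1, 9, 7 → best response a3.
Player I against b4: payoffs 8, 6, 3, 0 → best response a1.
Player I against b5: payoffs 2, 1, 5, 7 → best response a4.
Player II against a1: payoffs 9, 0, 6, 4, 7 → best response b1.
Player II against a2: payoffs 9, 4, 0, 3, 1 → best response b1.
Player II against a3: payoffs 1, 5, 2, 3, 4 → best response b2.
Player II against a4: payoffs 1, 3, 8, 0, 5 → best response b3.
Mutual best responses: (a1, b1); (a3, b2).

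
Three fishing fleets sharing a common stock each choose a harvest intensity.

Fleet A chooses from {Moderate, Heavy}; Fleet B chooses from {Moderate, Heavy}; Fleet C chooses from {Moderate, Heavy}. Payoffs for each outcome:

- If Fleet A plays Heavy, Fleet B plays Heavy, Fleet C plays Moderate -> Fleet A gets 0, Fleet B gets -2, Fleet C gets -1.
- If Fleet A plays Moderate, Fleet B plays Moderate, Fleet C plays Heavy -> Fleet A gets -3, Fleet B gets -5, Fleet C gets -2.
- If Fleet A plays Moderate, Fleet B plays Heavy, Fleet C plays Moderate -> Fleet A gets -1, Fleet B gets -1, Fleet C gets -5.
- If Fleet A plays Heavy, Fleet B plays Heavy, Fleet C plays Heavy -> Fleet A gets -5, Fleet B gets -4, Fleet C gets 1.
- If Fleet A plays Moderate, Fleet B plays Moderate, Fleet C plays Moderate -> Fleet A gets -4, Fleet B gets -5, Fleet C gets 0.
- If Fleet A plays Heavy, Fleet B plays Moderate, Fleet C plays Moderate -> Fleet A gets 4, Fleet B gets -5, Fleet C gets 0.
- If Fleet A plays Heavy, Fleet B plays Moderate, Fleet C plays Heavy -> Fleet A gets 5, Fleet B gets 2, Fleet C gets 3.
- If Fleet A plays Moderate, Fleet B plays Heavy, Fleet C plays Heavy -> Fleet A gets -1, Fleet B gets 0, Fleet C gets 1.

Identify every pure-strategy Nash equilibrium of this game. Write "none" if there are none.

(Moderate, Heavy, Heavy), (Heavy, Moderate, Heavy)

Mark each player's best response to every combination of opponents' strategies; a profile where every player is best-responding is a pure Nash equilibrium.
Fleet A against (Moderate, Moderate): payoffs -4, 4 → best response Heavy.
Fleet A against (Moderate, Heavy): payoffs -3, 5 → best response Heavy.
Fleet A against (Heavy, Moderate): payoffs -1, 0 → best response Heavy.
Fleet A against (Heavy, Heavy): payoffs -1, -5 → best response Moderate.
Fleet B against (Moderate, Moderate): payoffs -5, -1 → best response Heavy.
Fleet B against (Moderate, Heavy): payoffs -5, 0 → best response Heavy.
Fleet B against (Heavy, Moderate): payoffs -5, -2 → best response Heavy.
Fleet B against (Heavy, Heavy): payoffs 2, -4 → best response Moderate.
Fleet C against (Moderate, Moderate): payoffs 0, -2 → best response Moderate.
Fleet C against (Moderate, Heavy): payoffs -5, 1 → best response Heavy.
Fleet C against (Heavy, Moderate): payoffs 0, 3 → best response Heavy.
Fleet C against (Heavy, Heavy): payoffs -1, 1 → best response Heavy.
Mutual best responses: (Moderate, Heavy, Heavy); (Heavy, Moderate, Heavy).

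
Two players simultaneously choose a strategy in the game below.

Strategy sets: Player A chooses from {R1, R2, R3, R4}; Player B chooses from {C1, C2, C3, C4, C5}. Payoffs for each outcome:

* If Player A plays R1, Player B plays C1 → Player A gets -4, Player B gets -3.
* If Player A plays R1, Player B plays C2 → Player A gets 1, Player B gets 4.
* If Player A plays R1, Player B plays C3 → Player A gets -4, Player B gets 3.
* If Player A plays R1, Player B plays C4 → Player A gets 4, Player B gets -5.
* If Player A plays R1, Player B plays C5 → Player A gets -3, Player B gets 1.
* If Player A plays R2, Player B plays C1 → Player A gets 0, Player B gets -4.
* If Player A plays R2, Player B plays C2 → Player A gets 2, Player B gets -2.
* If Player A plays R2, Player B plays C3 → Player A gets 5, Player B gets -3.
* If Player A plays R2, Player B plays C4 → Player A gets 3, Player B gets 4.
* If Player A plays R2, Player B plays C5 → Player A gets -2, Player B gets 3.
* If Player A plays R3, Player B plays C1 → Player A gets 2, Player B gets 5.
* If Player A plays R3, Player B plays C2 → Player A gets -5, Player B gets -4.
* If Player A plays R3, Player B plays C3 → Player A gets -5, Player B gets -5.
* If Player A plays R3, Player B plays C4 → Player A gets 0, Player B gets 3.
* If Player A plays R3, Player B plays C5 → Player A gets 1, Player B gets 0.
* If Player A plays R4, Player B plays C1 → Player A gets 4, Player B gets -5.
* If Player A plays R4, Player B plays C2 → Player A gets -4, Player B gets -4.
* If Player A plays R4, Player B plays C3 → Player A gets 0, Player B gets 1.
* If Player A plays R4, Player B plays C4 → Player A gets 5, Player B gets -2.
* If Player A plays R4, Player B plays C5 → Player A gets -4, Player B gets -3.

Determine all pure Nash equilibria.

No pure-strategy Nash equilibrium.

Mark each player's best response to every combination of opponents' strategies; a profile where every player is best-responding is a pure Nash equilibrium.
Player A against C1: payoffs -4, 0, 2, 4 → best response R4.
Player A against C2: payoffs 1, 2, -5, -4 → best response R2.
Player A against C3: payoffs -4, 5, -5, 0 → best response R2.
Player A against C4: payoffs 4, 3, 0, 5 → best response R4.
Player A against C5: payoffs -3, -2, 1, -4 → best response R3.
Player B against R1: payoffs -3, 4, 3, -5, 1 → best response C2.
Player B against R2: payoffs -4, -2, -3, 4, 3 → best response C4.
Player B against R3: payoffs 5, -4, -5, 3, 0 → best response C1.
Player B against R4: payoffs -5, -4, 1, -2, -3 → best response C3.
No profile is a mutual best response for all players.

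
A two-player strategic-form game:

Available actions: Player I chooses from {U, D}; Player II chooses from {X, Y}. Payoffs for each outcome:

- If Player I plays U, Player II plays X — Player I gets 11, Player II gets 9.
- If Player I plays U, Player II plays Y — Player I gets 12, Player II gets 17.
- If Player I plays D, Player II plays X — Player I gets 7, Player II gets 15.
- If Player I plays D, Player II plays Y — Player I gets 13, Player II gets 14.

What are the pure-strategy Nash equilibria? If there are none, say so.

none

For each strategy profile, look for a profitable unilateral deviation.
(U, X): Player II can switch to Y (9 → 17). Not NE.
(U, Y): Player I can switch to D (12 → 13). Not NE.
(D, X): Player I can switch to U (7 → 11). Not NE.
(D, Y): Player II can switch to X (14 → 15). Not NE.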